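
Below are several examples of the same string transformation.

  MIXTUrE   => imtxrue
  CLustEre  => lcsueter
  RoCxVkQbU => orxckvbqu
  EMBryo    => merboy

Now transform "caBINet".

acibent

What's happening: swap each adjacent pair of characters (1↔2, 3↔4, ...), then convert every letter to lowercase.
Applying both steps to "caBINet": "acIBeNt", then "acibent".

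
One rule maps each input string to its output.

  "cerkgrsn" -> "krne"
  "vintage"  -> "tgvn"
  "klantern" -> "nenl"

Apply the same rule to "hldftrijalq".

frjlhd

Each output is the input with this applied: move the first 3 characters to the end (rotate left by 3), then keep every other character starting from the first (positions 1st, 3rd, 5th, ...).
Starting from "hldftrijalq": after the first operation, "ftrijalqhld"; after the second, "frjlhd".
(Check on "vintage": → "tagevin" → "tgvn" ✓)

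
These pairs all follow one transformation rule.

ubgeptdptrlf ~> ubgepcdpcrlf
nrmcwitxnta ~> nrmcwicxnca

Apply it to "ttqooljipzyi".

ccqooljipzyi

The rule is to replace every "t" with "c".
Doing the same to "ttqooljipzyi": "ccqooljipzyi".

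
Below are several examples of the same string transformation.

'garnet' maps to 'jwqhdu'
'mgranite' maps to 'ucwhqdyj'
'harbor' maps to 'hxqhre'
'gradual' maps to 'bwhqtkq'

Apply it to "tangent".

The pattern: move the last character to the front, then shift every letter 10 places backward in the alphabet (wrapping around).
For "tangent", step one produces "ttangen"; step two turns that into "jjqdwud".

jjqdwud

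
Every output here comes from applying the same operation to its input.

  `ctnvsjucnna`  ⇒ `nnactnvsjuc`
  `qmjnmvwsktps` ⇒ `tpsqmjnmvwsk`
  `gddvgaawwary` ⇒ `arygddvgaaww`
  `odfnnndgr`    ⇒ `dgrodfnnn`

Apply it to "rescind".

indresc

Rule — move the last 3 characters to the front (rotate right by 3).
Applying that to "rescind" gives "indresc".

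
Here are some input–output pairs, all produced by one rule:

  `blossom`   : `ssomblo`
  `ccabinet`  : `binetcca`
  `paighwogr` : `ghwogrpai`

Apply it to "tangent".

genttan

The pattern: move the first 3 characters to the end (rotate left by 3).
Applying that to "tangent" gives "genttan".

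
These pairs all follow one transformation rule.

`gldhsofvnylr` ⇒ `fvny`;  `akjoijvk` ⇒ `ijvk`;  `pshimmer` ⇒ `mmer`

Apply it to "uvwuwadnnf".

adnn

What's happening: swap the front and back halves of the string, then keep only the first 4 characters.
For "uvwuwadnnf" the result is "adnn".
(Check on "akjoijvk": → "ijvkakjo" → "ijvk" ✓)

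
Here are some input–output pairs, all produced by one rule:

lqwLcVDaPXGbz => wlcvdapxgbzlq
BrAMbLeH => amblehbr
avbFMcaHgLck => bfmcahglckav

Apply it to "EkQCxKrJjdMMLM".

qcxkrjjdmmlmek

The rule is to move the first 2 characters to the end (rotate left by 2), then convert every letter to lowercase.
For "EkQCxKrJjdMMLM", step one produces "QCxKrJjdMMLMEk"; step two turns that into "qcxkrjjdmmlmek".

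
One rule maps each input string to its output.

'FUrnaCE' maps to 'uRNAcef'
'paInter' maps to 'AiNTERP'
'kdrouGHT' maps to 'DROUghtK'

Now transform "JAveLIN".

aVElinj

What's happening: flip the case of every letter, then move the first character to the end.
Working it through for "JAveLIN": intermediate "jaVElin", final "aVElinj".
(Check on "FUrnaCE": → "fuRNAce" → "uRNAcef" ✓)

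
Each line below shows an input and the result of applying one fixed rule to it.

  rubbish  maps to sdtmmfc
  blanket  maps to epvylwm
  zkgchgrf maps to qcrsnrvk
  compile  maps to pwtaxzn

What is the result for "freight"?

Looking at the pairs, the operation is to shift every letter 11 places forward in the alphabet (wrapping around), then reverse the string.
On "freight": the first step gives "qcptrse", and the second then gives "esrtpcq".

esrtpcq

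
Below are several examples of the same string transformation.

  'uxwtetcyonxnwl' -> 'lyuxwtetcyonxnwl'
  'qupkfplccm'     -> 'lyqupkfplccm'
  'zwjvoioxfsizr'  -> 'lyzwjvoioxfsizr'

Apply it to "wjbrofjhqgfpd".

Each output is the input with this applied: prepend "ly".
On "wjbrofjhqgfpd" that produces "lywjbrofjhqgfpd".

lywjbrofjhqgfpd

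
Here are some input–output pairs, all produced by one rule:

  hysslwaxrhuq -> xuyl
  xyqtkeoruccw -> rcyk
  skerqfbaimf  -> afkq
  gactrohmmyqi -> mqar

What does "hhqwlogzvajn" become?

zjhl

What's happening: keep one character in every 3, starting at position 2 (positions 2nd, 5th, 8th, ...), then move the first 2 characters to the end (rotate left by 2).
Starting from "hhqwlogzvajn": after the first operation, "hlzj"; after the second, "zjhl".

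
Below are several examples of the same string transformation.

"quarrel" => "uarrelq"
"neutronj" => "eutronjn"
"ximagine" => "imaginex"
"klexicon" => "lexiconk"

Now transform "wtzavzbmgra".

Rule — move the first character to the end.
On "wtzavzbmgra" that produces "tzavzbmgraw".

tzavzbmgraw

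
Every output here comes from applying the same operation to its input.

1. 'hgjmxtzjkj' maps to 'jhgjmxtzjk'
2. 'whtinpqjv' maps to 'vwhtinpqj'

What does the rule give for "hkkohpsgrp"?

phkkohpsgr

The rule is to move the last character to the front.
On "hkkohpsgrp" that produces "phkkohpsgr".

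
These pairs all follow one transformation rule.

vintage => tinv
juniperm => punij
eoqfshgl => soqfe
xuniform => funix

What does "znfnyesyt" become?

enfnyz

The rule is to delete the last 3 characters, then swap the first and last characters.
"znfnyesyt" → "znfnye" → "enfnyz".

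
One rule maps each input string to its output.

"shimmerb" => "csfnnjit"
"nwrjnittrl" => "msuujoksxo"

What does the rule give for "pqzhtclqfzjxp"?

Looking at the pairs, the operation is to shift every letter 1 place forward in the alphabet (wrapping around), then reverse the string.
Applying both steps to "pqzhtclqfzjxp": "qraiudmrgakyq", then "qykagrmduiarq".

qykagrmduiarq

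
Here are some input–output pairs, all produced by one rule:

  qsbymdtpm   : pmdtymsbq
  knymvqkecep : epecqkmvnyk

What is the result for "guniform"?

The pattern: reverse the string, then swap each adjacent pair of characters (1↔2, 3↔4, ...).
Applying both steps to "guniform": "mrofinug", then "rmfonigu".

rmfonigu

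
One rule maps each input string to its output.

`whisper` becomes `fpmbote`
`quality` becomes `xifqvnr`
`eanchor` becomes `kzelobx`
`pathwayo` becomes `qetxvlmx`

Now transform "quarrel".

What's happening: move the first 2 characters to the end (rotate left by 2), then shift every letter 3 places backward in the alphabet (wrapping around).
For "quarrel", step one produces "arrelqu"; step two turns that into "xoobinr".

xoobinr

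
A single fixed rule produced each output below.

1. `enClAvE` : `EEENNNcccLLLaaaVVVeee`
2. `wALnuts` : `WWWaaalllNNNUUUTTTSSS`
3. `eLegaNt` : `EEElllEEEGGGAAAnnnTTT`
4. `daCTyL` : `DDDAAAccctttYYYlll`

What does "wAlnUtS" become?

WWWaaaLLLNNNuuuTTTsss

The pattern: repeat every character 3 times, then flip the case of every letter.
On "wAlnUtS" that produces "WWWaaaLLLNNNuuuTTTsss".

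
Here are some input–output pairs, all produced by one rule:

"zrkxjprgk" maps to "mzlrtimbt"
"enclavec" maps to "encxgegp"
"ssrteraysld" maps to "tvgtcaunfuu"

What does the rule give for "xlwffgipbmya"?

yhhikrdoaczn

The pattern: shift every letter 2 places forward in the alphabet (wrapping around), then move the first 2 characters to the end (rotate left by 2).
For "xlwffgipbmya", step one produces "znyhhikrdoac"; step two turns that into "yhhikrdoaczn".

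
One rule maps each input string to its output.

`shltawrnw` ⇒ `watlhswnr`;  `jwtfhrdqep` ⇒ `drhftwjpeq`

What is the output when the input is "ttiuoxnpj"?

xouittjpn

The transformation: move the last 3 characters to the front (rotate right by 3), then reverse the string.
"ttiuoxnpj" → "npjttiuox" → "xouittjpn".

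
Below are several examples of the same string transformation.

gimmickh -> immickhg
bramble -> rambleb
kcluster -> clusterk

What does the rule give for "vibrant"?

Each output is the input with this applied: move the first character to the end.
On "vibrant" that produces "ibrantv".

ibrantv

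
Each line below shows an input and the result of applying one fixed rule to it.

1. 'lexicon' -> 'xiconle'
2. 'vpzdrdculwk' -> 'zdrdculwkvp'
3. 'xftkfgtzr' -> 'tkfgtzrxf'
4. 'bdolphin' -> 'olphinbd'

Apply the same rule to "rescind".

scindre

Looking at the pairs, the operation is to move the first 2 characters to the end (rotate left by 2).
On "rescind" that produces "scindre".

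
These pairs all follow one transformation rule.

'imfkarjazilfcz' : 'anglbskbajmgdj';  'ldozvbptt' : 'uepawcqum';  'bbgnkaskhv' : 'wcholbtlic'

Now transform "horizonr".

In each case the input is transformed by: shift every letter 1 place forward in the alphabet (wrapping around), then swap the first and last characters.
"horizonr" → "ipsjapos" → "spsjapoi".

spsjapoi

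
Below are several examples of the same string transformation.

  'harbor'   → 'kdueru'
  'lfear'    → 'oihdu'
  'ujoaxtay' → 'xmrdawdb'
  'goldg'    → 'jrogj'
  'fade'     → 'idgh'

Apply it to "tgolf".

In each case the input is transformed by: shift every letter 3 places forward in the alphabet (wrapping around).
So "tgolf" becomes "wjroi".

wjroi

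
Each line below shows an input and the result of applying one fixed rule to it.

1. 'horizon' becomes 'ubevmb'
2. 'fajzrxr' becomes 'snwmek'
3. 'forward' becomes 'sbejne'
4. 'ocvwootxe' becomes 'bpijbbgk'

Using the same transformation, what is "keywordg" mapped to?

xrljbeq

Looking at the pairs, the operation is to shift every letter 13 places forward in the alphabet (wrapping around) — i.e. ROT13, then delete the last character.
Starting from "keywordg": after the first operation, "xrljbeqt"; after the second, "xrljbeq".
(Check on "forward": → "sbejneq" → "sbejne" ✓)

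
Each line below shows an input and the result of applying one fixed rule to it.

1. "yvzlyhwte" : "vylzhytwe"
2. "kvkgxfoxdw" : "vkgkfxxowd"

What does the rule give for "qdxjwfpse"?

Rule — swap each adjacent pair of characters (1↔2, 3↔4, ...).
So "qdxjwfpse" becomes "dqjxfwspe".

dqjxfwspe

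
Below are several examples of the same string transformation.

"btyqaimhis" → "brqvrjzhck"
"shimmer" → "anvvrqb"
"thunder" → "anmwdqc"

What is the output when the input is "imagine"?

nwrpjvr

Looking at the pairs, the operation is to reverse the string, then shift every letter 9 places forward in the alphabet (wrapping around).
On "imagine" that produces "nwrpjvr".
(Check on "btyqaimhis": → "sihmiaqytb" → "brqvrjzhck" ✓)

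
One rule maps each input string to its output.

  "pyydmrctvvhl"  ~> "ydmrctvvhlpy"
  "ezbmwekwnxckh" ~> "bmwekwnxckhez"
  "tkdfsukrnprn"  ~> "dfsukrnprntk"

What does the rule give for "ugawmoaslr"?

Looking at the pairs, the operation is to move the first 2 characters to the end (rotate left by 2).
For "ugawmoaslr" the result is "awmoaslrug".

awmoaslrug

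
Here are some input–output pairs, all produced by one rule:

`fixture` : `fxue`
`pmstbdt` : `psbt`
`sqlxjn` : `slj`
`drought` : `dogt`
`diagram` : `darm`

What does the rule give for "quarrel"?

The pattern: keep every other character starting from the first (positions 1st, 3rd, 5th, ...).
For "quarrel" the result is "qarl".

qarl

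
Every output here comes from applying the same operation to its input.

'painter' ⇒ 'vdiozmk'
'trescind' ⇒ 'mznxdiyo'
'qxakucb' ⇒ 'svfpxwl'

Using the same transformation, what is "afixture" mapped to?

adsopmzv

Rule — move the first character to the end, then shift every letter 5 places backward in the alphabet (wrapping around).
Working it through for "afixture": intermediate "fixturea", final "adsopmzv".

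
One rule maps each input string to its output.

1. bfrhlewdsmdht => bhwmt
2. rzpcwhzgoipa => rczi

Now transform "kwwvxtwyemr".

Rule — keep one character in every 3, starting at position 1 (positions 1st, 4th, 7th, ...).
"kwwvxtwyemr" → "kvwm".

kvwm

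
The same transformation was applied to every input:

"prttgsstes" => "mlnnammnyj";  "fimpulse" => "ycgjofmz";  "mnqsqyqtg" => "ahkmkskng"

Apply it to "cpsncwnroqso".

The pattern: shift every letter 6 places backward in the alphabet (wrapping around), then swap the first and last characters.
"cpsncwnroqso" → "wjmhwqhlikmi" → "ijmhwqhlikmw".

ijmhwqhlikmw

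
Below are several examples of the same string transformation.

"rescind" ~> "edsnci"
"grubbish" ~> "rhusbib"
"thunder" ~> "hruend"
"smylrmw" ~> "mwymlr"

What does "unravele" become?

nerlaev

In each case the input is transformed by: delete the first character, then take characters alternately from the front and the back (1st, last, 2nd, 2nd-last, ...).
Applying that to "unravele" gives "nerlaev".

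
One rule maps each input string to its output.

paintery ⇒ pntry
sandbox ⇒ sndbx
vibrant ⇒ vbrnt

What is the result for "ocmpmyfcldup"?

The rule is to remove every vowel.
For "ocmpmyfcldup" the result is "cmpmyfcldp".

cmpmyfcldp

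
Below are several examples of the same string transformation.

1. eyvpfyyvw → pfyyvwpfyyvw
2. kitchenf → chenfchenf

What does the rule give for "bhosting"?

In each case the input is transformed by: delete the first 3 characters, then write the whole string twice.
Working it through for "bhosting": intermediate "sting", final "stingsting".
(Check on "kitchenf": → "chenf" → "chenfchenf" ✓)

stingsting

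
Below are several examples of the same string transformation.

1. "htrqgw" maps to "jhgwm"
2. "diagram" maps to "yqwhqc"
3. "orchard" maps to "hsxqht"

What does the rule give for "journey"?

ekhduo

The pattern: shift every letter 10 places backward in the alphabet (wrapping around), then delete the first character.
Starting from "journey": after the first operation, "zekhduo"; after the second, "ekhduo".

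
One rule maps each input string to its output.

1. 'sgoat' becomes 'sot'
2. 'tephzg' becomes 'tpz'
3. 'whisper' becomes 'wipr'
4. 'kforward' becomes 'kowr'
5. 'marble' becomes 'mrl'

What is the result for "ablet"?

The transformation: keep every other character starting from the first (positions 1st, 3rd, 5th, ...).
So "ablet" becomes "alt".

alt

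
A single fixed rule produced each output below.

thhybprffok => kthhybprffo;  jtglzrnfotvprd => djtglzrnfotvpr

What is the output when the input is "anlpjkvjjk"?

kanlpjkvjj

The rule is to move the last character to the front.
Applying that to "anlpjkvjjk" gives "kanlpjkvjj".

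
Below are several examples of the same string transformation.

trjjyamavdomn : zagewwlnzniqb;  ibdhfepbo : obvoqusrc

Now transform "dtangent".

What's happening: shift every letter 13 places forward in the alphabet (wrapping around) — i.e. ROT13, then move the last 2 characters to the front (rotate right by 2).
Starting from "dtangent": after the first operation, "qgnatrag"; after the second, "agqgnatr".

agqgnatr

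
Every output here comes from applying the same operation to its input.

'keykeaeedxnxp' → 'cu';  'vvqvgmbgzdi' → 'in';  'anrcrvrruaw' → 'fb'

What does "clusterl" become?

What's happening: shift every letter 5 places forward in the alphabet (wrapping around), then keep only the last 2 characters.
For "clusterl", step one produces "hqzxyjwq"; step two turns that into "wq".

wq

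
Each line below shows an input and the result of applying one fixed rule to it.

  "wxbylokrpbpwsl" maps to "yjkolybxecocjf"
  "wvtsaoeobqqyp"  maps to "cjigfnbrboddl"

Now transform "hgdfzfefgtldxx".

The pattern: shift every letter 13 places forward in the alphabet (wrapping around) — i.e. ROT13, then move the last character to the front.
Doing the same to "hgdfzfefgtldxx": "kutqsmsrstgyqk".

kutqsmsrstgyqk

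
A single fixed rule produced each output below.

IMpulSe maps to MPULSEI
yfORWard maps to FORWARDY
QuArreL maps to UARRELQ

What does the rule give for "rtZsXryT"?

In each case the input is transformed by: move the first character to the end, then convert every letter to uppercase.
On "rtZsXryT": the first step gives "tZsXryTr", and the second then gives "TZSXRYTR".

TZSXRYTR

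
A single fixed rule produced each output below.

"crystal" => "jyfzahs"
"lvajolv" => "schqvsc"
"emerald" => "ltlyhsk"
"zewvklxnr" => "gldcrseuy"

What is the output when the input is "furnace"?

mbyuhjl

Each output is the input with this applied: shift every letter 7 places forward in the alphabet (wrapping around).
"furnace" → "mbyuhjl".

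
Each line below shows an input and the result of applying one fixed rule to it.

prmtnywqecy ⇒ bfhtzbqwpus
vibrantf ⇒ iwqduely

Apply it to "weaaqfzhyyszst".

The rule is to reverse the string, then shift every letter 3 places forward in the alphabet (wrapping around).
For "weaaqfzhyyszst", step one produces "tszsyyhzfqaaew"; step two turns that into "wvcvbbkcitddhz".

wvcvbbkcitddhz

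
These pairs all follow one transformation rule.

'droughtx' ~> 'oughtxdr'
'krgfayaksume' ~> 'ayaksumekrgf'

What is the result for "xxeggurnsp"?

ggurnspxxe

Each output is the input with this applied: swap the front and back halves of the string, then move the last 2 characters to the front (rotate right by 2).
Starting from "xxeggurnsp": after the first operation, "urnspxxegg"; after the second, "ggurnspxxe".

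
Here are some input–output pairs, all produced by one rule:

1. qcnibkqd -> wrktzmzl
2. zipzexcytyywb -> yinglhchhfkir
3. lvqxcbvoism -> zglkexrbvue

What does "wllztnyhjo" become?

uicwhqsxfu

Rule — shift every letter 9 places forward in the alphabet (wrapping around), then move the first 2 characters to the end (rotate left by 2).
For "wllztnyhjo" the result is "uicwhqsxfu".
(Check on "qcnibkqd": → "zlwrktzm" → "wrktzmzl" ✓)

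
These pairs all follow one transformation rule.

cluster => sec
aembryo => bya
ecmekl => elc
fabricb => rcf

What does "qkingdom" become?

Rule — move the first 2 characters to the end (rotate left by 2), then keep every other character starting from the second (positions 2nd, 4th, 6th, ...).
Working it through for "qkingdom": intermediate "ingdomqk", final "ndmk".

ndmk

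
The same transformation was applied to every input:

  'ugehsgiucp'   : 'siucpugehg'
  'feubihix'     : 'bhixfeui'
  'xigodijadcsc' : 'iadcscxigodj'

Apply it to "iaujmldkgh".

mdkghiaujl

The rule is to swap the front and back halves of the string, then swap the first and last characters.
For "iaujmldkgh" the result is "mdkghiaujl".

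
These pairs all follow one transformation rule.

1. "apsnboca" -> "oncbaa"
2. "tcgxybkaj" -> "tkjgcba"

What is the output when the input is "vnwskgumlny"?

vusnnmlkg

Rule — sort the characters into reverse alphabetical order, then delete the first 2 characters.
"vnwskgumlny" → "ywvusnnmlkg" → "vusnnmlkg".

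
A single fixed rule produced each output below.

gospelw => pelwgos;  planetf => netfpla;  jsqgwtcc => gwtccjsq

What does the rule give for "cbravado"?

Each output is the input with this applied: move the first 3 characters to the end (rotate left by 3).
So "cbravado" becomes "avadocbr".

avadocbr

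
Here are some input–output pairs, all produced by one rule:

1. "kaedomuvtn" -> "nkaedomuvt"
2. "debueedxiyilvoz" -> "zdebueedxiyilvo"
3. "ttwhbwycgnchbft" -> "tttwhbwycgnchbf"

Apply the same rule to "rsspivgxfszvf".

The rule is to move the last character to the front.
Applying that to "rsspivgxfszvf" gives "frsspivgxfszv".

frsspivgxfszv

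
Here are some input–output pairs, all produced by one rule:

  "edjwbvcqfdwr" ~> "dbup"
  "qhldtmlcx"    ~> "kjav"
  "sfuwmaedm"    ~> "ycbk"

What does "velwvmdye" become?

kbwc

The rule is to shift every letter 2 places backward in the alphabet (wrapping around), then keep only the last 4 characters.
Working it through for "velwvmdye": intermediate "tcjutkbwc", final "kbwc".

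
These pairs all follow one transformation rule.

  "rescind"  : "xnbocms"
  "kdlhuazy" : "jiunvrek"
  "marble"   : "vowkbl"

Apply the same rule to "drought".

In each case the input is transformed by: move the last 2 characters to the front (rotate right by 2), then shift every letter 10 places forward in the alphabet (wrapping around).
On "drought" that produces "rdnbyeq".

rdnbyeq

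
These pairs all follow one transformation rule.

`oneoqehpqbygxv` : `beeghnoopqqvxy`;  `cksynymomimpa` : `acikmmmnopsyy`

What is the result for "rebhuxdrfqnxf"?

bdeffhnqrruxx

Rule — sort the characters into alphabetical order.
Applying that to "rebhuxdrfqnxf" gives "bdeffhnqrruxx".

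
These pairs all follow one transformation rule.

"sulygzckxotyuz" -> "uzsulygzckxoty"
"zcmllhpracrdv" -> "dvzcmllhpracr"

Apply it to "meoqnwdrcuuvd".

vdmeoqnwdrcuu

In each case the input is transformed by: move the last 2 characters to the front (rotate right by 2).
Applying that to "meoqnwdrcuuvd" gives "vdmeoqnwdrcuu".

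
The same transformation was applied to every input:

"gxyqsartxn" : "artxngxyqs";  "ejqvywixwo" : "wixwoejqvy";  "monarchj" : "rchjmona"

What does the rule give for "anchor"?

horanc

The rule is to swap the front and back halves of the string.
"anchor" → "horanc".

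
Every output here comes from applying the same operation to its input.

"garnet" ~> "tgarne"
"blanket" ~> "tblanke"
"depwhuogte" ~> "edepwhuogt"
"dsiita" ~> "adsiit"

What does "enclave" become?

The rule is to move the last character to the front.
On "enclave" that produces "eenclav".

eenclav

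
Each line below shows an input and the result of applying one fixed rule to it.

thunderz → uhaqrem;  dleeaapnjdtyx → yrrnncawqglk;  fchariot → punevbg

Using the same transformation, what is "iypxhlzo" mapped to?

What's happening: delete the first character, then shift every letter 13 places forward in the alphabet (wrapping around) — i.e. ROT13.
For "iypxhlzo", step one produces "ypxhlzo"; step two turns that into "lckuymb".

lckuymb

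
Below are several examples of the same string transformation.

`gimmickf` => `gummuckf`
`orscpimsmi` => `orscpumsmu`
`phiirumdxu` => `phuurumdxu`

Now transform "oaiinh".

oauunh

In each case the input is transformed by: replace every "i" with "u".
"oaiinh" → "oauunh".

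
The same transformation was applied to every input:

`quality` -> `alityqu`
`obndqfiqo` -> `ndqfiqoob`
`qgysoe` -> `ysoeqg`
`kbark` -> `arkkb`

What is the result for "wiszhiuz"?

szhiuzwi

Each output is the input with this applied: move the first 2 characters to the end (rotate left by 2).
On "wiszhiuz" that produces "szhiuzwi".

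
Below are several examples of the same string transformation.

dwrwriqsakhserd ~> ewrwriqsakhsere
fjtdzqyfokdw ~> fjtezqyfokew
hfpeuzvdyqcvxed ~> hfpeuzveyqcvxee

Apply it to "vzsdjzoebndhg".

vzsejzoebnehg

The pattern: replace every "d" with "e".
For "vzsdjzoebndhg" the result is "vzsejzoebnehg".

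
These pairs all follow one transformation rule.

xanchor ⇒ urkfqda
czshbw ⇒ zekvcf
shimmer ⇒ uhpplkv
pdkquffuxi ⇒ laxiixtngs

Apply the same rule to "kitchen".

qhkfwln

Each output is the input with this applied: reverse the string, then shift every letter 3 places forward in the alphabet (wrapping around).
On "kitchen" that produces "qhkfwln".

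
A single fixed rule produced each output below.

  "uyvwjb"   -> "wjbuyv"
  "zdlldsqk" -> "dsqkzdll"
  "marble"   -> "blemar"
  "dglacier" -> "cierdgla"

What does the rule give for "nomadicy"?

Rule — swap the front and back halves of the string.
For "nomadicy" the result is "dicynoma".

dicynoma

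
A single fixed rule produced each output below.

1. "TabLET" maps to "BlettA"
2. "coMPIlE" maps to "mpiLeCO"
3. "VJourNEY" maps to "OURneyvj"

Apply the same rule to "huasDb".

ASdBHU

Looking at the pairs, the operation is to move the first 2 characters to the end (rotate left by 2), then flip the case of every letter.
Applying both steps to "huasDb": "asDbhu", then "ASdBHU".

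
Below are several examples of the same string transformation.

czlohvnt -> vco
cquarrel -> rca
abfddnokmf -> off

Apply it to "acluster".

tau

Looking at the pairs, the operation is to swap the front and back halves of the string, then keep one character in every 3, starting at position 2 (positions 2nd, 5th, 8th, ...).
"acluster" → "tau".
(Check on "abfddnokmf": → "nokmfabfdd" → "off" ✓)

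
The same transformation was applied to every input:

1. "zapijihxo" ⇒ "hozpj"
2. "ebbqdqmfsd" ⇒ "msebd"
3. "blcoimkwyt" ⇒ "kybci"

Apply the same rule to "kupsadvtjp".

Rule — keep every other character starting from the first (positions 1st, 3rd, 5th, ...), then move the first 3 characters to the end (rotate left by 3).
Starting from "kupsadvtjp": after the first operation, "kpavj"; after the second, "vjkpa".
(Check on "zapijihxo": → "zpjho" → "hozpj" ✓)

vjkpa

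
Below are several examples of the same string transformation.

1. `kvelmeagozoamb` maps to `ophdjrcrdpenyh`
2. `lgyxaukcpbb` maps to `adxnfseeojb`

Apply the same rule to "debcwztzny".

fzcwcqbghe

What's happening: shift every letter 3 places forward in the alphabet (wrapping around), then move the first 3 characters to the end (rotate left by 3).
"debcwztzny" → "fzcwcqbghe".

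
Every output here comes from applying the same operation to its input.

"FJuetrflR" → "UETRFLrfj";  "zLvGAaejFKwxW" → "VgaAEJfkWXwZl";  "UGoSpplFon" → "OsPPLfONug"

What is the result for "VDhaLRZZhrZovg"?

HAlrzzHRzOVGvd

The pattern: move the first 2 characters to the end (rotate left by 2), then flip the case of every letter.
On "VDhaLRZZhrZovg" that produces "HAlrzzHRzOVGvd".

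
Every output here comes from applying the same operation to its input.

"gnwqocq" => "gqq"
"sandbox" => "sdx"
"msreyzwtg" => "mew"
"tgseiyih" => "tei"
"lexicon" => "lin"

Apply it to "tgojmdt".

The pattern: keep one character in every 3, starting at position 1 (positions 1st, 4th, 7th, ...).
Applying that to "tgojmdt" gives "tjt".

tjt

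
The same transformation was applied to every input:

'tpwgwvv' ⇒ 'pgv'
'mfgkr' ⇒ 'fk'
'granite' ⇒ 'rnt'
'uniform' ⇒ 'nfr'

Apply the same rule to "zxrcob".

Each output is the input with this applied: keep every other character starting from the second (positions 2nd, 4th, 6th, ...).
"zxrcob" → "xcb".

xcb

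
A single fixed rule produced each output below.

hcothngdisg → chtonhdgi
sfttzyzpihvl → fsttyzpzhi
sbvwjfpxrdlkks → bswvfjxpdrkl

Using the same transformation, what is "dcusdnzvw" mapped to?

The rule is to delete the last 2 characters, then swap each adjacent pair of characters (1↔2, 3↔4, ...).
"dcusdnzvw" → "dcusdnz" → "cdsundz".

cdsundz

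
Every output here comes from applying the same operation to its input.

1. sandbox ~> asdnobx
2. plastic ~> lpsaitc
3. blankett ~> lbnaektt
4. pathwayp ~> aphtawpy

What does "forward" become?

Looking at the pairs, the operation is to swap each adjacent pair of characters (1↔2, 3↔4, ...).
"forward" → "ofwrrad".

ofwrrad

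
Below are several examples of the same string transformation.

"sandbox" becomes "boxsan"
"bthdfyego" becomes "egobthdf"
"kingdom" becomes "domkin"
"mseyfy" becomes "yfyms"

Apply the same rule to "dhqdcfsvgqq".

gqqdhqdcfs

What's happening: move the last 3 characters to the front (rotate right by 3), then delete the last character.
"dhqdcfsvgqq" → "gqqdhqdcfsv" → "gqqdhqdcfs".
(Check on "kingdom": → "domking" → "domkin" ✓)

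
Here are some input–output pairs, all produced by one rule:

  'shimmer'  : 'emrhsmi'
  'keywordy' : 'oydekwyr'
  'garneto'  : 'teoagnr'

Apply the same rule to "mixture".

rueimtx

Rule — swap each adjacent pair of characters (1↔2, 3↔4, ...), then move the last 3 characters to the front (rotate right by 3).
Applying that to "mixture" gives "rueimtx".
(Check on "garneto": → "agnrteo" → "teoagnr" ✓)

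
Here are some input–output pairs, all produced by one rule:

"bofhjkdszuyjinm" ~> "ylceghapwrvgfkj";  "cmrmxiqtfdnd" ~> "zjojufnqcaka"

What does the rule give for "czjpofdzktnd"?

zwgmlcawhqka

Looking at the pairs, the operation is to shift every letter 3 places backward in the alphabet (wrapping around).
Applying that to "czjpofdzktnd" gives "zwgmlcawhqka".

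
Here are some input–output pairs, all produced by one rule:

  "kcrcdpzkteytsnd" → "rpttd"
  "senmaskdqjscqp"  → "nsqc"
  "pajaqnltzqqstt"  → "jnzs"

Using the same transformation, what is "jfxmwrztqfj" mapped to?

xrq

The transformation: keep one character in every 3, starting at position 3 (positions 3rd, 6th, 9th, ...).
Applying that to "jfxmwrztqfj" gives "xrq".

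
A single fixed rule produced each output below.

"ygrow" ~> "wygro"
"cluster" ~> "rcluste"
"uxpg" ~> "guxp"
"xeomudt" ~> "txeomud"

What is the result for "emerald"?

demeral

Rule — move the last character to the front.
For "emerald" the result is "demeral".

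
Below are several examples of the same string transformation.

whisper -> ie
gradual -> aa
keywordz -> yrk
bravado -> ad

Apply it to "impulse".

Looking at the pairs, the operation is to move the first character to the end, then keep one character in every 3, starting at position 2 (positions 2nd, 5th, 8th, ...).
"impulse" → "mpulsei" → "ps".

ps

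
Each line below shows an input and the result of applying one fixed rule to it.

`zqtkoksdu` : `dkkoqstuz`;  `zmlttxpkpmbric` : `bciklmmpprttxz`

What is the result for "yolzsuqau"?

aloqsuuyz

The pattern: sort the characters into alphabetical order.
Applying that to "yolzsuqau" gives "aloqsuuyz".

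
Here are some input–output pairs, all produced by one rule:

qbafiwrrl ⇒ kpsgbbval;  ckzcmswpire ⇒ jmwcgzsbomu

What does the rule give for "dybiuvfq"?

lsefpani

The pattern: move the first 2 characters to the end (rotate left by 2), then shift every letter 10 places forward in the alphabet (wrapping around).
Starting from "dybiuvfq": after the first operation, "biuvfqdy"; after the second, "lsefpani".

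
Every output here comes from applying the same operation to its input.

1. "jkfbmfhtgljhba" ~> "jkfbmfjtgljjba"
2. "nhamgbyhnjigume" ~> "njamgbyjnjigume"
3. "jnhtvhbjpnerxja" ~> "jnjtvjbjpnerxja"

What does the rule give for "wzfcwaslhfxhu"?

wzfcwasljfxju

In each case the input is transformed by: replace every "h" with "j".
Doing the same to "wzfcwaslhfxhu": "wzfcwasljfxju".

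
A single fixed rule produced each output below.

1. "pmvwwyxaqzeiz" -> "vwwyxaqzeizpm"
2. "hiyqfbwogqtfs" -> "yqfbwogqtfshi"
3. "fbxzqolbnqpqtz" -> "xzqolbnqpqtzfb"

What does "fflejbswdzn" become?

lejbswdznff

Each output is the input with this applied: move the first 2 characters to the end (rotate left by 2).
Applying that to "fflejbswdzn" gives "lejbswdznff".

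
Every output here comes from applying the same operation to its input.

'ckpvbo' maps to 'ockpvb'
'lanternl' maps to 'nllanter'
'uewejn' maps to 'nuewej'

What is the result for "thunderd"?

The transformation: swap the front and back halves of the string, then move the first 2 characters to the end (rotate left by 2).
Starting from "thunderd": after the first operation, "derdthun"; after the second, "rdthunde".

rdthunde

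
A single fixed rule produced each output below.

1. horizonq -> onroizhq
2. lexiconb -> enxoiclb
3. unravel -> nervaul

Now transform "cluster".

leutscr

What's happening: take characters alternately from the front and the back (1st, last, 2nd, 2nd-last, ...), then move the first 2 characters to the end (rotate left by 2).
"cluster" → "leutscr".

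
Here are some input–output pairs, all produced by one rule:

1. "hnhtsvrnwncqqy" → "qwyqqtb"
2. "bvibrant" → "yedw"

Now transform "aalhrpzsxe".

dksvh

Rule — keep every other character starting from the second (positions 2nd, 4th, 6th, ...), then shift every letter 3 places forward in the alphabet (wrapping around).
Applying both steps to "aalhrpzsxe": "ahpse", then "dksvh".
(Check on "bvibrant": → "vbat" → "yedw" ✓)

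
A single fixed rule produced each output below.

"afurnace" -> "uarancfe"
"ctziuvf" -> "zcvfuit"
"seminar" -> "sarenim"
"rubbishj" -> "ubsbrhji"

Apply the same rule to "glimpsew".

The transformation: sort the characters into reverse alphabetical order, then take characters alternately from the front and the back (1st, last, 2nd, 2nd-last, ...).
Working it through for "glimpsew": intermediate "wspmlige", final "wesgpiml".
(Check on "afurnace": → "urnfecaa" → "uarancfe" ✓)

wesgpiml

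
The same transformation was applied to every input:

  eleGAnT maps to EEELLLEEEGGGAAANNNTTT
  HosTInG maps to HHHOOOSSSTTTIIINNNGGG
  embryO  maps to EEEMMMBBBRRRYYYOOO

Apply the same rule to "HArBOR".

HHHAAARRRBBBOOORRR

In each case the input is transformed by: repeat every character 3 times, then convert every letter to uppercase.
Starting from "HArBOR": after the first operation, "HHHAAArrrBBBOOORRR"; after the second, "HHHAAARRRBBBOOORRR".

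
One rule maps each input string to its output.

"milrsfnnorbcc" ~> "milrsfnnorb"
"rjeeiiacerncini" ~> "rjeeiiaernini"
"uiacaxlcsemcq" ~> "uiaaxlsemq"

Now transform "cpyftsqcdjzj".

pyftsqdjzj

The rule is to remove every "c".
On "cpyftsqcdjzj" that produces "pyftsqdjzj".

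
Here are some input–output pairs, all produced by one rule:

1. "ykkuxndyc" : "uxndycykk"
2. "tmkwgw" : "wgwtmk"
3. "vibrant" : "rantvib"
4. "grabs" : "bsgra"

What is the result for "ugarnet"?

rnetuga

The transformation: move the first 3 characters to the end (rotate left by 3).
Doing the same to "ugarnet": "rnetuga".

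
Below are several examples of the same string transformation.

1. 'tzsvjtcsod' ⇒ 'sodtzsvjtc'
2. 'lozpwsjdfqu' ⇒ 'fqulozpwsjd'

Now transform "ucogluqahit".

hitucogluqa

The transformation: move the last 3 characters to the front (rotate right by 3).
Doing the same to "ucogluqahit": "hitucogluqa".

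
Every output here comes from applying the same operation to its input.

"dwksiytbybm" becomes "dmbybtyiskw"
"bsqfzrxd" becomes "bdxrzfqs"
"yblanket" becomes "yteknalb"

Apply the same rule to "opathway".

Each output is the input with this applied: move the first character to the end, then reverse the string.
For "opathway", step one produces "pathwayo"; step two turns that into "oyawhtap".

oyawhtap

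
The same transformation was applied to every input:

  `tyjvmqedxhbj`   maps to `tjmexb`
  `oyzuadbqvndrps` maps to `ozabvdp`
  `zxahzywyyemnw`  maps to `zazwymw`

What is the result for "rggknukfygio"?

What's happening: keep every other character starting from the first (positions 1st, 3rd, 5th, ...).
Applying that to "rggknukfygio" gives "rgnkyi".

rgnkyi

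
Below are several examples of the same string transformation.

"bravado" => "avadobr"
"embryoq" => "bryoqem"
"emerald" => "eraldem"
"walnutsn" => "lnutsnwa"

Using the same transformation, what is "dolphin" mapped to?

lphindo

Rule — move the first 2 characters to the end (rotate left by 2).
So "dolphin" becomes "lphindo".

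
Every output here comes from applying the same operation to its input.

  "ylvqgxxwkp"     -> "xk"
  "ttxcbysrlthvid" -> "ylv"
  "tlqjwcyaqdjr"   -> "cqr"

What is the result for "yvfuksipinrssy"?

The pattern: keep one character in every 3, starting at position 3 (positions 3rd, 6th, 9th, ...), then delete the first character.
"yvfuksipinrssy" → "fsis" → "sis".

sis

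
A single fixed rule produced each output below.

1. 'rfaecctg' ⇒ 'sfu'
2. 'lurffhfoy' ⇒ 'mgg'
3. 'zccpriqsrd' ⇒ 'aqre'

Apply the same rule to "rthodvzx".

spa

The rule is to shift every letter 1 place forward in the alphabet (wrapping around), then keep one character in every 3, starting at position 1 (positions 1st, 4th, 7th, ...).
"rthodvzx" → "suipeway" → "spa".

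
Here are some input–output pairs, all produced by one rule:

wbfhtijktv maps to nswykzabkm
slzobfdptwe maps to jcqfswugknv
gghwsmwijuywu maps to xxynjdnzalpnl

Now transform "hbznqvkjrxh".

ysqehmbaioy

Rule — shift every letter 9 places backward in the alphabet (wrapping around).
"hbznqvkjrxh" → "ysqehmbaioy".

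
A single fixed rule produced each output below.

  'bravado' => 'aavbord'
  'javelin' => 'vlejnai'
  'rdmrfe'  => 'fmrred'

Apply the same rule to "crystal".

The rule is to take characters alternately from the front and the back (1st, last, 2nd, 2nd-last, ...), then move the last 3 characters to the front (rotate right by 3).
On "crystal": the first step gives "clrayts", and the second then gives "ytsclra".

ytsclra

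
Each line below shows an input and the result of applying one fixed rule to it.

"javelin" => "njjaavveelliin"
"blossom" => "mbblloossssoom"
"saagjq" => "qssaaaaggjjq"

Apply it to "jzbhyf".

In each case the input is transformed by: double every character, then move the last character to the front.
On "jzbhyf": the first step gives "jjzzbbhhyyff", and the second then gives "fjjzzbbhhyyf".
(Check on "saagjq": → "ssaaaaggjjqq" → "qssaaaaggjjq" ✓)

fjjzzbbhhyyf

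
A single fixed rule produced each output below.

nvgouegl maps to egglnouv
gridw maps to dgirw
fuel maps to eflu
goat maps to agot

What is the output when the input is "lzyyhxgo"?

Looking at the pairs, the operation is to sort the characters into alphabetical order.
"lzyyhxgo" → "ghloxyyz".

ghloxyyz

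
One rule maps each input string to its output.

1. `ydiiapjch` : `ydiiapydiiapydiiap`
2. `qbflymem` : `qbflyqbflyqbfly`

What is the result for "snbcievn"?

snbcisnbcisnbci

In each case the input is transformed by: delete the last 3 characters, then write the whole string 3 times in a row.
Applying both steps to "snbcievn": "snbci", then "snbcisnbcisnbci".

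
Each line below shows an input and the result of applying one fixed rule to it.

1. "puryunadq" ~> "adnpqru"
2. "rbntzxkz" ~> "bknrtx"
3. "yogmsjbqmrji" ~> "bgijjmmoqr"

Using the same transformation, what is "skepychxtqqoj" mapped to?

cehjkopqqst

In each case the input is transformed by: sort the characters into alphabetical order, then delete the last 2 characters.
Doing the same to "skepychxtqqoj": "cehjkopqqst".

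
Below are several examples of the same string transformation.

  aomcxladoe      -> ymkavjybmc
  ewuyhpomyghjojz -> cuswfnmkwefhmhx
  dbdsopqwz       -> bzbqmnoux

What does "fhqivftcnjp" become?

dfogtdralhn

The pattern: shift every letter 2 places backward in the alphabet (wrapping around).
"fhqivftcnjp" → "dfogtdralhn".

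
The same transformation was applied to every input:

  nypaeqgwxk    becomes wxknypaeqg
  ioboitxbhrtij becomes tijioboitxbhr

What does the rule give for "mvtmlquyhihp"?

Rule — move the last 3 characters to the front (rotate right by 3).
Doing the same to "mvtmlquyhihp": "ihpmvtmlquyh".

ihpmvtmlquyh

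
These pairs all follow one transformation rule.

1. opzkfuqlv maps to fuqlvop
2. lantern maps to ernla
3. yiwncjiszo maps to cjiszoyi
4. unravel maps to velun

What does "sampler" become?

lersa

Looking at the pairs, the operation is to move the first 2 characters to the end (rotate left by 2), then delete the first 2 characters.
On "sampler" that produces "lersa".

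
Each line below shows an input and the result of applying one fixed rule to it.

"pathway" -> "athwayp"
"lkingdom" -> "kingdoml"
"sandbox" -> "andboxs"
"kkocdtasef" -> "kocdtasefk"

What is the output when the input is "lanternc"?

anterncl

The transformation: move the first character to the end.
Applying that to "lanternc" gives "anterncl".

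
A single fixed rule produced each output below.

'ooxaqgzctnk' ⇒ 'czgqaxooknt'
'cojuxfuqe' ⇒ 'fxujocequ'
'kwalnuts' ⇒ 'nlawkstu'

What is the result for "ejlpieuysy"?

ueipljeysy

In each case the input is transformed by: move the last 3 characters to the front (rotate right by 3), then reverse the string.
"ejlpieuysy" → "ysyejlpieu" → "ueipljeysy".
(Check on "cojuxfuqe": → "uqecojuxf" → "fxujocequ" ✓)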